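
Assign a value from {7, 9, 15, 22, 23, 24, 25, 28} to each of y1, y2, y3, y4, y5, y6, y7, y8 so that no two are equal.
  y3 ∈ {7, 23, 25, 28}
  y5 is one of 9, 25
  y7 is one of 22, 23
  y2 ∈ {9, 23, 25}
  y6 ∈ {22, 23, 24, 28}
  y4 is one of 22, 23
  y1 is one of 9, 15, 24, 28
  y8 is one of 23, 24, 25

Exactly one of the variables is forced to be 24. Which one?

y8

The 8 variables together cover exactly {7, 9, 15, 22, 23, 24, 25, 28} — 8 values for 8 variables — and 7 appears only in y3's list, so y3 = 7.
The 7 still-open variables draw from only 7 values {9, 15, 22, 23, 24, 25, 28}, so each is used; only y1 can be 15, hence y1 = 15.
Among the 6 still-open variables, 28 fits only y6 (and all 6 values in {9, 22, 23, 24, 25, 28} must be used), so y6 = 28.
Among the 5 still-open variables, 24 fits only y8 (and all 5 values in {9, 22, 23, 24, 25} must be used), so y8 = 24.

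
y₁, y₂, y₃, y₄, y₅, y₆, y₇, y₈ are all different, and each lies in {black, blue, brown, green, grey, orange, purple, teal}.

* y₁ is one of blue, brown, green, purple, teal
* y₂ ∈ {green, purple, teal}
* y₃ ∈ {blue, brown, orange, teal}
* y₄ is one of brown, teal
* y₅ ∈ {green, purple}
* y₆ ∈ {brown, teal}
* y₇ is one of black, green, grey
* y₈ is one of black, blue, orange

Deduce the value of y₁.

The 8 variables together cover exactly {black, blue, brown, green, grey, orange, purple, teal} — 8 values for 8 variables — and grey appears only in y₇'s list, so y₇ = grey.
The 7 still-open variables draw from only 7 values {black, blue, brown, green, orange, purple, teal}, so each is used; only y₈ can be black, hence y₈ = black.
Among the 6 still-open variables, orange fits only y₃ (and all 6 values in {blue, brown, green, orange, purple, teal} must be used), so y₃ = orange.
The 5 still-open variables together cover exactly {blue, brown, green, purple, teal} — 5 values for 5 variables — and blue appears only in y₁'s list, so y₁ = blue.

blue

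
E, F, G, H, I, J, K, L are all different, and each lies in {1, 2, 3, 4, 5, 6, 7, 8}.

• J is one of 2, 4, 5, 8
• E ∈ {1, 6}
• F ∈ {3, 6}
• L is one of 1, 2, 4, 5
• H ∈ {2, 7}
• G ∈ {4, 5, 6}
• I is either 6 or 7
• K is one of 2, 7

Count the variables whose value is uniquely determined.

4

The 8 variables together cover exactly {1, 2, 3, 4, 5, 6, 7, 8} — 8 values for 8 variables — and 3 appears only in F's list, so F = 3.
The 7 still-open variables draw from only 7 values {1, 2, 4, 5, 6, 7, 8}, so each is used; only J can be 8, hence J = 8.
H and K between them cover only {2, 7} — a naked pair. Remove those values from I, L.
I has just one choice, so I = 6. Strike 6 from E, G.
E must be 1 (only option left). Strike 1 from L.
Determined: E=1, F=3, I=6, J=8. The other variables each still have more than one consistent value. That makes 4.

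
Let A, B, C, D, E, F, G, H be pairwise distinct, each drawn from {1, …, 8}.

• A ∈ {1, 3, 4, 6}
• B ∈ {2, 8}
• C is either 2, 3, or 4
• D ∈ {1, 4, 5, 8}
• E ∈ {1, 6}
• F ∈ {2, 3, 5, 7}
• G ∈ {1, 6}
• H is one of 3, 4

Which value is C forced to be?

2

Among the 8 variables, 7 fits only F (and all 8 values in {1, 2, 3, 4, 5, 6, 7, 8} must be used), so F = 7.
The 7 still-open variables together cover exactly {1, 2, 3, 4, 5, 6, 8} — 7 values for 7 variables — and 5 appears only in D's list, so D = 5.
Among the 6 still-open variables, 8 fits only B (and all 6 values in {1, 2, 3, 4, 6, 8} must be used), so B = 8.
The 5 still-open variables together cover exactly {1, 2, 3, 4, 6} — 5 values for 5 variables — and 2 appears only in C's list, so C = 2.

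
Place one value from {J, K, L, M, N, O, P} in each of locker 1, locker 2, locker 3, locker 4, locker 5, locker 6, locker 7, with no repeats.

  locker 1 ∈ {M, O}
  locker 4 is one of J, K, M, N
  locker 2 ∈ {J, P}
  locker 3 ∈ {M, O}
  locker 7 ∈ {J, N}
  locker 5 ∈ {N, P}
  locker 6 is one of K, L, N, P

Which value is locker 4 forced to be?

Among the 7 variables, L fits only locker 6 (and all 7 values in {J, K, L, M, N, O, P} must be used), so locker 6 = L.
The 6 still-open variables draw from only 6 values {J, K, M, N, O, P}, so each is used; only locker 4 can be K, hence locker 4 = K.

K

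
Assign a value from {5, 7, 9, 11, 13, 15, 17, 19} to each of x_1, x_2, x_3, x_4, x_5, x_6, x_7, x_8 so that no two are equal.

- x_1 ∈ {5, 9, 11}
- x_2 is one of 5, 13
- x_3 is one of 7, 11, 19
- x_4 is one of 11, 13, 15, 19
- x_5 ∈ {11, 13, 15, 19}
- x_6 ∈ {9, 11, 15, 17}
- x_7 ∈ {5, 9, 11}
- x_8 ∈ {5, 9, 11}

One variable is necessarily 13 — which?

The 8 variables draw from only 8 values {5, 7, 9, 11, 13, 15, 17, 19}, so each is used; only x_3 can be 7, hence x_3 = 7.
Among the 7 still-open variables, 17 fits only x_6 (and all 7 values in {5, 9, 11, 13, 15, 17, 19} must be used), so x_6 = 17.
The 3 variables x_1, x_7, x_8 are confined to {5, 9, 11}, which locks those values in; drop them from x_2, x_4, x_5.
So 13 goes to x_2.

x_2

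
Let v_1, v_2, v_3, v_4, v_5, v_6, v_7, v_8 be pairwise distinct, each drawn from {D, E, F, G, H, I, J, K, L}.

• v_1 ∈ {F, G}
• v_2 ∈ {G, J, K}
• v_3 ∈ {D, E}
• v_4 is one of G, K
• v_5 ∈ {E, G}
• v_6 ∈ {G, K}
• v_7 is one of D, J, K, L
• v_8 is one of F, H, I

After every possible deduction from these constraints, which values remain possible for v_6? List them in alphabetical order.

The 2 variables v_4 and v_6 are confined to {G, K}, which locks those values in; drop them from v_1, v_2, v_5, v_7.
That leaves v_1 = F. So v_8 can't be F.
That leaves v_2 = J. Eliminate J elsewhere: v_7.
v_5 has just one choice, so v_5 = E. Eliminate E elsewhere: v_3.
v_3's domain is down to {D}, so v_3 = D. Remove D from v_7.
That leaves v_7 = L.
No further eliminations apply; v_6 can still be any of G, K.

G, K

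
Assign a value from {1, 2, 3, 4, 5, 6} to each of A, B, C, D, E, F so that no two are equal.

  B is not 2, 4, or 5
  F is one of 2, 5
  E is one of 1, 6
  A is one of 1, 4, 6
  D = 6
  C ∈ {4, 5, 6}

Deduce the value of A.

4

D must be 6 (only option left). Remove 6 from A, B, C, E.
That leaves E = 1. Remove 1 from A, B.
So A = 4.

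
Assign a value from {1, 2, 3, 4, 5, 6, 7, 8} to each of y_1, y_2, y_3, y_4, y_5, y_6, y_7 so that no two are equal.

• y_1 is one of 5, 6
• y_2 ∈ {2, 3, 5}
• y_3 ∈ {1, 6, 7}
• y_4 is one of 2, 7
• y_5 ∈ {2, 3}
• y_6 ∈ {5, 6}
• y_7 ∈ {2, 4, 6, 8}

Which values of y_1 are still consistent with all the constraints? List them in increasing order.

The 2 variables y_1 and y_6 are confined to {5, 6}, which locks those values in; drop them from y_2, y_3, y_7.
y_2 and y_5 between them cover only {2, 3} — a naked pair. Remove those values from y_4, y_7.
y_4 must be 7 (only option left). Strike 7 from y_3.
y_3 must be 1 (only option left).
No further eliminations apply; y_1 can still be any of 5, 6.

5, 6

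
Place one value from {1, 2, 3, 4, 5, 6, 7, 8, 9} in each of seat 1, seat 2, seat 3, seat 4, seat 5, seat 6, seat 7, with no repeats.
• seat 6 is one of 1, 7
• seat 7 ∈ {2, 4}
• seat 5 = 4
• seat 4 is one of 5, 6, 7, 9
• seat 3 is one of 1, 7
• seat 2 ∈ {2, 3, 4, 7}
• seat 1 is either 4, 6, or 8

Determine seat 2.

seat 5's domain is down to {4}, so seat 5 = 4. Remove 4 from seat 1, seat 2, seat 7.
seat 7 has just one choice, so seat 7 = 2. Remove 2 from seat 2.
seat 3 and seat 6 share exactly the 2 values {1, 7}; by pigeonhole those values go to them, so strike 1, 7 from seat 2, seat 4.
So seat 2 = 3.

3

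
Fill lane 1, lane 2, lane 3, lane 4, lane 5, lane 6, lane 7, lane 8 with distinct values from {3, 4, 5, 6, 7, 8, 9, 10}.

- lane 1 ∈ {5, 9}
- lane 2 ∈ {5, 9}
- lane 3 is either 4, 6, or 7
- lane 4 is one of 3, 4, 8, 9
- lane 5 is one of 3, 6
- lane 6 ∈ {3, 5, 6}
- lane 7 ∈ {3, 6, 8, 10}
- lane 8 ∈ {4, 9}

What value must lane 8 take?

The 8 variables draw from only 8 values {3, 4, 5, 6, 7, 8, 9, 10}, so each is used; only lane 3 can be 7, hence lane 3 = 7.
The 7 still-open variables together cover exactly {3, 4, 5, 6, 8, 9, 10} — 7 values for 7 variables — and 10 appears only in lane 7's list, so lane 7 = 10.
The 6 still-open variables together cover exactly {3, 4, 5, 6, 8, 9} — 6 values for 6 variables — and 8 appears only in lane 4's list, so lane 4 = 8.
Among the 5 still-open variables, 4 fits only lane 8 (and all 5 values in {3, 4, 5, 6, 9} must be used), so lane 8 = 4.

4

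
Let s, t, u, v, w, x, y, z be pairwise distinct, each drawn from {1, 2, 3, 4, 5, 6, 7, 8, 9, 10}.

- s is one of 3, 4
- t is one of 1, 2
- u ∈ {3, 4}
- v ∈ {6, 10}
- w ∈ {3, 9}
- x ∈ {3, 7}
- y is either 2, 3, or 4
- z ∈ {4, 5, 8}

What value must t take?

s and u between them cover only {3, 4} — a naked pair. Remove those values from w, x, y, z.
w's domain is down to {9}, so w = 9.
x has just one choice, so x = 7.
y's domain is down to {2}, so y = 2. Strike 2 from t.
So t = 1.

1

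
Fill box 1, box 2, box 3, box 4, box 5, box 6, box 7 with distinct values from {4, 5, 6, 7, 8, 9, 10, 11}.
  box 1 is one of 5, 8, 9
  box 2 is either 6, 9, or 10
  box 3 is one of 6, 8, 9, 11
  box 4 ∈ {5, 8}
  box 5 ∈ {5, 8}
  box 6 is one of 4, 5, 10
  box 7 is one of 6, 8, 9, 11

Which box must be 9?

The 7 variables draw from only 7 values {4, 5, 6, 8, 9, 10, 11}, so each is used; only box 6 can be 4, hence box 6 = 4.
Among the 6 still-open variables, 10 fits only box 2 (and all 6 values in {5, 6, 8, 9, 10, 11} must be used), so box 2 = 10.
The 2 variables box 4 and box 5 are confined to {5, 8}, which locks those values in; drop them from box 1, box 3, box 7.
So 9 goes to box 1.

box 1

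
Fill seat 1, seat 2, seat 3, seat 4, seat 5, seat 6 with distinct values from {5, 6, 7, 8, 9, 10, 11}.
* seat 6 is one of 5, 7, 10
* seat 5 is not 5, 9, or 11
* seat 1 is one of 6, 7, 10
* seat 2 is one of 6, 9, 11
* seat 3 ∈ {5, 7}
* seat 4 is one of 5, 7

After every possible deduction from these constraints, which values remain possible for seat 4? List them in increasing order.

seat 3 and seat 4 share exactly the 2 values {5, 7}; by pigeonhole those values go to them, so strike 5, 7 from seat 1, seat 5, seat 6.
seat 6's domain is down to {10}, so seat 6 = 10. So seat 1, seat 5 can't be 10.
seat 1 has just one choice, so seat 1 = 6. So seat 2, seat 5 can't be 6.
seat 5 has just one choice, so seat 5 = 8.
No further eliminations apply; seat 4 can still be any of 5, 7.

5, 7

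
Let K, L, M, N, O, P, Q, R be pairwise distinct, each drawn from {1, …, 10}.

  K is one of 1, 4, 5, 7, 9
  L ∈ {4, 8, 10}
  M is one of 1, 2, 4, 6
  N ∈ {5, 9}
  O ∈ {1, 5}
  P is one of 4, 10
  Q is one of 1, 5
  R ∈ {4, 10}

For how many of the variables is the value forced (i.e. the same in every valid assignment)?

3

The 2 variables O and Q are confined to {1, 5}, which locks those values in; drop them from K, M, N.
N must be 9 (only option left). Eliminate 9 elsewhere: K.
P and R between them cover only {4, 10} — a naked pair. Remove those values from K, L, M.
K must be 7 (only option left).
L must be 8 (only option left).
Determined: K=7, L=8, N=9. The other variables each still have more than one consistent value. That makes 3.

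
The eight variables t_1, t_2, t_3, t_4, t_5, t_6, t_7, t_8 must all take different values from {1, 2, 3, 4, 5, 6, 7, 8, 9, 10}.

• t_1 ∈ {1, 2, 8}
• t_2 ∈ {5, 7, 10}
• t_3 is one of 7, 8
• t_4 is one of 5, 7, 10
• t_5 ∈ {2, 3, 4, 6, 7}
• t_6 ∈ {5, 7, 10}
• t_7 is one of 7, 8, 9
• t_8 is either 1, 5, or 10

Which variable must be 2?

t_2, t_4, t_6 between them cover only {5, 7, 10} — a naked triple. Remove those values from t_3, t_5, t_7, t_8.
t_3's domain is down to {8}, so t_3 = 8. Eliminate 8 elsewhere: t_1, t_7.
t_7's domain is down to {9}, so t_7 = 9.
t_8 must be 1 (only option left). Eliminate 1 elsewhere: t_1.
So 2 goes to t_1.

t_1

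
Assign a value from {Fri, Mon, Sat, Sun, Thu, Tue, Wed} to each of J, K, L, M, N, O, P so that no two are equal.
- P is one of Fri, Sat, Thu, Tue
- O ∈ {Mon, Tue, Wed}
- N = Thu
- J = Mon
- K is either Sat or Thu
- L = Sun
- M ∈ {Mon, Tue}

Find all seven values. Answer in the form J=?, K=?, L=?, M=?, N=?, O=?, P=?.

J must be Mon (only option left). Strike Mon from M, O.
That leaves L = Sun.
M has just one choice, so M = Tue. Strike Tue from O, P.
N has just one choice, so N = Thu. Eliminate Thu elsewhere: K, P.
O must be Wed (only option left).
K must be Sat (only option left). Remove Sat from P.
That leaves P = Fri.

J=Mon, K=Sat, L=Sun, M=Tue, N=Thu, O=Wed, P=Fri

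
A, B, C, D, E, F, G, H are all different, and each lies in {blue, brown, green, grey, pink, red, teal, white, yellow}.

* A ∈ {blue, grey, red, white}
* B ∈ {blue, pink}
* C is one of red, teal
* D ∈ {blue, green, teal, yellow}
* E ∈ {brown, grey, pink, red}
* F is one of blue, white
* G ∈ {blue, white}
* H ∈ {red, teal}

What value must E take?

brown

C and H between them cover only {red, teal} — a naked pair. Remove those values from A, D, E.
F and G between them cover only {blue, white} — a naked pair. Remove those values from A, B, D.
A's domain is down to {grey}, so A = grey. So E can't be grey.
B has just one choice, so B = pink. So E can't be pink.
So E = brown.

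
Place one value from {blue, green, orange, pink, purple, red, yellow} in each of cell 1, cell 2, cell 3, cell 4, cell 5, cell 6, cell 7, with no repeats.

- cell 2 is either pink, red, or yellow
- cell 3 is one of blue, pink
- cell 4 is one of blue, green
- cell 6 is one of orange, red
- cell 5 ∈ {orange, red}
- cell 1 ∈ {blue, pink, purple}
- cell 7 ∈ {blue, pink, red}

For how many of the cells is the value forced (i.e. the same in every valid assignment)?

The 7 variables draw from only 7 values {blue, green, orange, pink, purple, red, yellow}, so each is used; only cell 4 can be green, hence cell 4 = green.
The 6 still-open variables together cover exactly {blue, orange, pink, purple, red, yellow} — 6 values for 6 variables — and purple appears only in cell 1's list, so cell 1 = purple.
The 5 still-open variables together cover exactly {blue, orange, pink, red, yellow} — 5 values for 5 variables — and yellow appears only in cell 2's list, so cell 2 = yellow.
cell 5 and cell 6 between them cover only {orange, red} — a naked pair. Remove those values from cell 7.
Determined: cell 1=purple, cell 2=yellow, cell 4=green. The other cells each still have more than one consistent value. That makes 3.

3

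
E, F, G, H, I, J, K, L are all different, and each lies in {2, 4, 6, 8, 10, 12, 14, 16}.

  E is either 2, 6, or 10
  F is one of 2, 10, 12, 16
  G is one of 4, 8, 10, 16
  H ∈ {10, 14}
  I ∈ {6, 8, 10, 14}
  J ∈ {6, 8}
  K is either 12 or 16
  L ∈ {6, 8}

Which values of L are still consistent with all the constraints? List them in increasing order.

The 8 variables draw from only 8 values {2, 4, 6, 8, 10, 12, 14, 16}, so each is used; only G can be 4, hence G = 4.
J and L between them cover only {6, 8} — a naked pair. Remove those values from E, I.
H and I share exactly the 2 values {10, 14}; by pigeonhole those values go to them, so strike 10, 14 from E, F.
E's domain is down to {2}, so E = 2. Eliminate 2 elsewhere: F.
No further eliminations apply; L can still be any of 6, 8.

6, 8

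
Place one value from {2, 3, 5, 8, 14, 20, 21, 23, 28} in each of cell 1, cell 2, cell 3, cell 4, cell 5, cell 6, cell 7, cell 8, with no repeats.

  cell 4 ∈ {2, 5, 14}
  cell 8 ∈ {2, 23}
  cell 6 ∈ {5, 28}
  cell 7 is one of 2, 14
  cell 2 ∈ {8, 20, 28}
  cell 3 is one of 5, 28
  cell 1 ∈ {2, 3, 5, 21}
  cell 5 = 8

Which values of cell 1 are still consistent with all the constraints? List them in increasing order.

3, 21

cell 5 has just one choice, so cell 5 = 8. Remove 8 from cell 2.
The 2 variables cell 3 and cell 6 are confined to {5, 28}, which locks those values in; drop them from cell 1, cell 2, cell 4.
cell 2 has just one choice, so cell 2 = 20.
cell 4 and cell 7 share exactly the 2 values {2, 14}; by pigeonhole those values go to them, so strike 2, 14 from cell 1, cell 8.
That leaves cell 8 = 23.
No further eliminations apply; cell 1 can still be any of 3, 21.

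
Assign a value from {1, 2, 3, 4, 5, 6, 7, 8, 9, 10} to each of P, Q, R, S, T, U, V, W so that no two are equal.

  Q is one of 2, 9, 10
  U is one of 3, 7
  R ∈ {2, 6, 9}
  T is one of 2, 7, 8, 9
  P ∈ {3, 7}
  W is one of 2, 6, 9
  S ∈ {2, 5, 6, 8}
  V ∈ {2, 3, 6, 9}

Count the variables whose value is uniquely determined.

The 8 variables draw from only 8 values {2, 3, 5, 6, 7, 8, 9, 10}, so each is used; only S can be 5, hence S = 5.
The 7 still-open variables draw from only 7 values {2, 3, 6, 7, 8, 9, 10}, so each is used; only T can be 8, hence T = 8.
The 6 still-open variables together cover exactly {2, 3, 6, 7, 9, 10} — 6 values for 6 variables — and 10 appears only in Q's list, so Q = 10.
The 2 variables P and U are confined to {3, 7}, which locks those values in; drop them from V.
Determined: Q=10, S=5, T=8. The other variables each still have more than one consistent value. That makes 3.

3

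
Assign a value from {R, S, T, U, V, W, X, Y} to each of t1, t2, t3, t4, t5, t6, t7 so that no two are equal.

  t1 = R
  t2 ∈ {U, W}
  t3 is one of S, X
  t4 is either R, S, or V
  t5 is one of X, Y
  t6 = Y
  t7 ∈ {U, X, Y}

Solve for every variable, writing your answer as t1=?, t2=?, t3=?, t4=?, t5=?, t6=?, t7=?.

t1=R, t2=W, t3=S, t4=V, t5=X, t6=Y, t7=U

t1 must be R (only option left). Eliminate R elsewhere: t4.
t6 has just one choice, so t6 = Y. So t5, t7 can't be Y.
t5's domain is down to {X}, so t5 = X. So t3, t7 can't be X.
t7 has just one choice, so t7 = U. Remove U from t2.
t2 must be W (only option left).
t3 must be S (only option left). So t4 can't be S.
t4 must be V (only option left).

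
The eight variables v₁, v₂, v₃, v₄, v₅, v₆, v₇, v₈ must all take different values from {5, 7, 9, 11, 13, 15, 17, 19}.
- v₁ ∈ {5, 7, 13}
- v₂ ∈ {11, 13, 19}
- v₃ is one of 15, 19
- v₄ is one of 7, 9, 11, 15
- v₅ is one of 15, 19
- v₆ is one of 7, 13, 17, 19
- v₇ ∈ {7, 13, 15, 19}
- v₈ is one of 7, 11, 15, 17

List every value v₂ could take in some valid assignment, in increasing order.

11, 13

Among the 8 variables, 5 fits only v₁ (and all 8 values in {5, 7, 9, 11, 13, 15, 17, 19} must be used), so v₁ = 5.
The 7 still-open variables draw from only 7 values {7, 9, 11, 13, 15, 17, 19}, so each is used; only v₄ can be 9, hence v₄ = 9.
v₃ and v₅ between them cover only {15, 19} — a naked pair. Remove those values from v₂, v₆, v₇, v₈.
No further eliminations apply; v₂ can still be any of 11, 13.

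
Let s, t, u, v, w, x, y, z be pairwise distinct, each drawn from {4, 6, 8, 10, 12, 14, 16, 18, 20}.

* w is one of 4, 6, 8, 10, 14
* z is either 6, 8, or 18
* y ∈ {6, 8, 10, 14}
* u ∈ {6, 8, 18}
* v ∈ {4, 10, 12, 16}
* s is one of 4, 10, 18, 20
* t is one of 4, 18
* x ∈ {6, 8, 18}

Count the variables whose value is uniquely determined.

u, x, z between them cover only {6, 8, 18} — a naked triple. Remove those values from s, t, w, y.
That leaves t = 4. Strike 4 from s, v, w.
w and y share exactly the 2 values {10, 14}; by pigeonhole those values go to them, so strike 10, 14 from s, v.
That leaves s = 20.
Determined: s=20, t=4. The other variables each still have more than one consistent value. That makes 2.

2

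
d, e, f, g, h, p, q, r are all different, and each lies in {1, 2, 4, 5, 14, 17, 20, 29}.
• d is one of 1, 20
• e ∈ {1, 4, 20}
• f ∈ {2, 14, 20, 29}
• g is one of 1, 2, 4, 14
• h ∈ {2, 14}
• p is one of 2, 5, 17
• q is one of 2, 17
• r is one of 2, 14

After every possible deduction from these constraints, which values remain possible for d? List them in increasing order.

1, 20

Among the 8 variables, 5 fits only p (and all 8 values in {1, 2, 4, 5, 14, 17, 20, 29} must be used), so p = 5.
The 7 still-open variables draw from only 7 values {1, 2, 4, 14, 17, 20, 29}, so each is used; only q can be 17, hence q = 17.
The 6 still-open variables draw from only 6 values {1, 2, 4, 14, 20, 29}, so each is used; only f can be 29, hence f = 29.
The 2 variables h and r are confined to {2, 14}, which locks those values in; drop them from g.
No further eliminations apply; d can still be any of 1, 20.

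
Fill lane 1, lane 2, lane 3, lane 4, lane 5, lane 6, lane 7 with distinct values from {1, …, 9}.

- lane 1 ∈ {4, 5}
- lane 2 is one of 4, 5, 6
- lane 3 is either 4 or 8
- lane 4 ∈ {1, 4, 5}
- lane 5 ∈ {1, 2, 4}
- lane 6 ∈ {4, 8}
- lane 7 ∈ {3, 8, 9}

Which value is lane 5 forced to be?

The 2 variables lane 3 and lane 6 are confined to {4, 8}, which locks those values in; drop them from lane 1, lane 2, lane 4, lane 5, lane 7.
lane 1's domain is down to {5}, so lane 1 = 5. Strike 5 from lane 2, lane 4.
That leaves lane 2 = 6.
lane 4's domain is down to {1}, so lane 4 = 1. Remove 1 from lane 5.
So lane 5 = 2.

2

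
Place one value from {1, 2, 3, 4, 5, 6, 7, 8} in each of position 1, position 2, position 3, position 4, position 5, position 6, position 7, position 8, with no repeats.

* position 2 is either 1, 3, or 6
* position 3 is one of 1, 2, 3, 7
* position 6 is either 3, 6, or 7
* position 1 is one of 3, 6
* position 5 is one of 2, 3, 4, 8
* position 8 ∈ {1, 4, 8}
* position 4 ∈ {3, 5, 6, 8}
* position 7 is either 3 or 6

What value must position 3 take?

The 8 variables together cover exactly {1, 2, 3, 4, 5, 6, 7, 8} — 8 values for 8 variables — and 5 appears only in position 4's list, so position 4 = 5.
The 2 variables position 1 and position 7 are confined to {3, 6}, which locks those values in; drop them from position 2, position 3, position 5, position 6.
position 2 must be 1 (only option left). Remove 1 from position 3, position 8.
position 6 has just one choice, so position 6 = 7. Remove 7 from position 3.
So position 3 = 2.

2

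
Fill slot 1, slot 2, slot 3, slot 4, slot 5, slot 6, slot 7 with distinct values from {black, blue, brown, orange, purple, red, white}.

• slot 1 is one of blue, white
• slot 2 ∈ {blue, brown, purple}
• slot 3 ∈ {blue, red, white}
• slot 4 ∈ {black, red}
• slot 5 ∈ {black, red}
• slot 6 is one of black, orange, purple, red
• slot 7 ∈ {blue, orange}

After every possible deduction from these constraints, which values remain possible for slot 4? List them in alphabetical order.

The 7 variables together cover exactly {black, blue, brown, orange, purple, red, white} — 7 values for 7 variables — and brown appears only in slot 2's list, so slot 2 = brown.
Among the 6 still-open variables, purple fits only slot 6 (and all 6 values in {black, blue, orange, purple, red, white} must be used), so slot 6 = purple.
Among the 5 still-open variables, orange fits only slot 7 (and all 5 values in {black, blue, orange, red, white} must be used), so slot 7 = orange.
slot 4 and slot 5 between them cover only {black, red} — a naked pair. Remove those values from slot 3.
No further eliminations apply; slot 4 can still be any of black, red.

black, red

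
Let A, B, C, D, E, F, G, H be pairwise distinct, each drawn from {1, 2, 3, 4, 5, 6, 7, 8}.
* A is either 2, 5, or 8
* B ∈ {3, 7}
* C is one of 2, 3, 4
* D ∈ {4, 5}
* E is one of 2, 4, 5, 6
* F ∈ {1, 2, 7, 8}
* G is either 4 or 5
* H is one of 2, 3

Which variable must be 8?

The 8 variables draw from only 8 values {1, 2, 3, 4, 5, 6, 7, 8}, so each is used; only F can be 1, hence F = 1.
The 7 still-open variables together cover exactly {2, 3, 4, 5, 6, 7, 8} — 7 values for 7 variables — and 6 appears only in E's list, so E = 6.
Among the 6 still-open variables, 7 fits only B (and all 6 values in {2, 3, 4, 5, 7, 8} must be used), so B = 7.
The 5 still-open variables draw from only 5 values {2, 3, 4, 5, 8}, so each is used; only A can be 8, hence A = 8.

A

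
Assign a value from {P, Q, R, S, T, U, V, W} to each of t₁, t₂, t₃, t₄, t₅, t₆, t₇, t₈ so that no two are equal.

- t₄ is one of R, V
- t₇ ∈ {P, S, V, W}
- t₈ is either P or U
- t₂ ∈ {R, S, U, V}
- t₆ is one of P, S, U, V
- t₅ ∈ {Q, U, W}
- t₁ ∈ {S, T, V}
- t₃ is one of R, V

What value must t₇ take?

W

Among the 8 variables, Q fits only t₅ (and all 8 values in {P, Q, R, S, T, U, V, W} must be used), so t₅ = Q.
The 7 still-open variables together cover exactly {P, R, S, T, U, V, W} — 7 values for 7 variables — and T appears only in t₁'s list, so t₁ = T.
The 6 still-open variables together cover exactly {P, R, S, U, V, W} — 6 values for 6 variables — and W appears only in t₇'s list, so t₇ = W.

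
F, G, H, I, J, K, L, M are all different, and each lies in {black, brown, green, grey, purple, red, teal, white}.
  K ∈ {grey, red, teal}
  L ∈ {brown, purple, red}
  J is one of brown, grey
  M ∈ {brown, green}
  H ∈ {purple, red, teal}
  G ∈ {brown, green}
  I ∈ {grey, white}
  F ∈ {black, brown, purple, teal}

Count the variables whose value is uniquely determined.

The 8 variables draw from only 8 values {black, brown, green, grey, purple, red, teal, white}, so each is used; only F can be black, hence F = black.
The 7 still-open variables draw from only 7 values {brown, green, grey, purple, red, teal, white}, so each is used; only I can be white, hence I = white.
G and M share exactly the 2 values {brown, green}; by pigeonhole those values go to them, so strike brown, green from J, L.
J must be grey (only option left). Eliminate grey elsewhere: K.
Determined: F=black, I=white, J=grey. The other variables each still have more than one consistent value. That makes 3.

3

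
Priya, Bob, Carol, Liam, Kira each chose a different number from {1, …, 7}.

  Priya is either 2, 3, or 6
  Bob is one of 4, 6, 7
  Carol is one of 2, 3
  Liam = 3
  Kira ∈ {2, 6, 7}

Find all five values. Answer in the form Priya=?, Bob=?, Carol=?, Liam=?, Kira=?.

Priya=6, Bob=4, Carol=2, Liam=3, Kira=7

Liam has just one choice, so Liam = 3. Strike 3 from Priya, Carol.
Carol's domain is down to {2}, so Carol = 2. Eliminate 2 elsewhere: Priya, Kira.
Priya must be 6 (only option left). Eliminate 6 elsewhere: Bob, Kira.
Kira's domain is down to {7}, so Kira = 7. Remove 7 from Bob.
Bob must be 4 (only option left).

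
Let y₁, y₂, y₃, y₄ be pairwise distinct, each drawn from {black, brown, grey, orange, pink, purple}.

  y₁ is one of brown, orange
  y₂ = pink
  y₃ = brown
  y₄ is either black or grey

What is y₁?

orange

y₂'s domain is down to {pink}, so y₂ = pink.
y₃ must be brown (only option left). Eliminate brown elsewhere: y₁.
So y₁ = orange.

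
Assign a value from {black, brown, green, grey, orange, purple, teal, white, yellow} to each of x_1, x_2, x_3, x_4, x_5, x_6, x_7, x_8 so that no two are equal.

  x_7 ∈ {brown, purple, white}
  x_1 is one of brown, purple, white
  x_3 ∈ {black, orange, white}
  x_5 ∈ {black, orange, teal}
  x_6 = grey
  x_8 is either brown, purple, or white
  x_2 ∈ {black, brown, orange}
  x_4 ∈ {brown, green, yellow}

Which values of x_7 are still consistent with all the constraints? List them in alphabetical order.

x_6 has just one choice, so x_6 = grey.
x_1, x_7, x_8 share exactly the 3 values {brown, purple, white}; by pigeonhole those values go to them, so strike brown, purple, white from x_2, x_3, x_4.
x_2 and x_3 share exactly the 2 values {black, orange}; by pigeonhole those values go to them, so strike black, orange from x_5.
x_5 must be teal (only option left).
No further eliminations apply; x_7 can still be any of brown, purple, white.

brown, purple, white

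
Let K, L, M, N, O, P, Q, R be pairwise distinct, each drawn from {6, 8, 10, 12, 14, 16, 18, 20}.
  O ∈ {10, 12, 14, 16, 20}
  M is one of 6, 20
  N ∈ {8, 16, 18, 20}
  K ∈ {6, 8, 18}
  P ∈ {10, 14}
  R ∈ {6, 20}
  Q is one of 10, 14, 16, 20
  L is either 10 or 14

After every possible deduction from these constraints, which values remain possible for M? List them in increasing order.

6, 20

Among the 8 variables, 12 fits only O (and all 8 values in {6, 8, 10, 12, 14, 16, 18, 20} must be used), so O = 12.
The 2 variables L and P are confined to {10, 14}, which locks those values in; drop them from Q.
M and R between them cover only {6, 20} — a naked pair. Remove those values from K, N, Q.
That leaves Q = 16. Eliminate 16 elsewhere: N.
No further eliminations apply; M can still be any of 6, 20.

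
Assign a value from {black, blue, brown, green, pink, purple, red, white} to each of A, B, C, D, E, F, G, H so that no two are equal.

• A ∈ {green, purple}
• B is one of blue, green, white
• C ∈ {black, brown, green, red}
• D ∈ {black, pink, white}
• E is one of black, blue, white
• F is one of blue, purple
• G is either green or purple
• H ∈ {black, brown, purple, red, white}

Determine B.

white

The 8 variables draw from only 8 values {black, blue, brown, green, pink, purple, red, white}, so each is used; only D can be pink, hence D = pink.
The 2 variables A and G are confined to {green, purple}, which locks those values in; drop them from B, C, F, H.
That leaves F = blue. Strike blue from B, E.
So B = white.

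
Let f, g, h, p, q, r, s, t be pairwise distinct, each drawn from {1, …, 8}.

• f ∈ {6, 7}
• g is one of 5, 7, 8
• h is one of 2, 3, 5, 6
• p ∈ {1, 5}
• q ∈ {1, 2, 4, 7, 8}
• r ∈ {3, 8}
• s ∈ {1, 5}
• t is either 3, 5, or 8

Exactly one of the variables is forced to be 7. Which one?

g

Among the 8 variables, 4 fits only q (and all 8 values in {1, 2, 3, 4, 5, 6, 7, 8} must be used), so q = 4.
The 7 still-open variables draw from only 7 values {1, 2, 3, 5, 6, 7, 8}, so each is used; only h can be 2, hence h = 2.
Among the 6 still-open variables, 6 fits only f (and all 6 values in {1, 3, 5, 6, 7, 8} must be used), so f = 6.
The 5 still-open variables draw from only 5 values {1, 3, 5, 7, 8}, so each is used; only g can be 7, hence g = 7.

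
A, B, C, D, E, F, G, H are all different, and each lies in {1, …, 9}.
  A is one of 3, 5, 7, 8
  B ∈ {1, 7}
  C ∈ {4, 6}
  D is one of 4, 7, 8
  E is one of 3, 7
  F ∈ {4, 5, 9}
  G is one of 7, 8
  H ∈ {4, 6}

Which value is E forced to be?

Among the 8 variables, 1 fits only B (and all 8 values in {1, 3, 4, 5, 6, 7, 8, 9} must be used), so B = 1.
The 7 still-open variables together cover exactly {3, 4, 5, 6, 7, 8, 9} — 7 values for 7 variables — and 9 appears only in F's list, so F = 9.
The 6 still-open variables draw from only 6 values {3, 4, 5, 6, 7, 8}, so each is used; only A can be 5, hence A = 5.
Among the 5 still-open variables, 3 fits only E (and all 5 values in {3, 4, 6, 7, 8} must be used), so E = 3.

3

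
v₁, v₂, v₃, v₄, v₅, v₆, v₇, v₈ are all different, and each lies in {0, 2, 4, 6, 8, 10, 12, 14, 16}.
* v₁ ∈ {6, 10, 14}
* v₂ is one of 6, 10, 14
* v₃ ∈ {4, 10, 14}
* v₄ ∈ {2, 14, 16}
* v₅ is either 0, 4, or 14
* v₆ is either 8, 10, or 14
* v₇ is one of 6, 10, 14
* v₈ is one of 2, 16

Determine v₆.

The 8 variables draw from only 8 values {0, 2, 4, 6, 8, 10, 14, 16}, so each is used; only v₅ can be 0, hence v₅ = 0.
The 7 still-open variables draw from only 7 values {2, 4, 6, 8, 10, 14, 16}, so each is used; only v₃ can be 4, hence v₃ = 4.
The 6 still-open variables draw from only 6 values {2, 6, 8, 10, 14, 16}, so each is used; only v₆ can be 8, hence v₆ = 8.

8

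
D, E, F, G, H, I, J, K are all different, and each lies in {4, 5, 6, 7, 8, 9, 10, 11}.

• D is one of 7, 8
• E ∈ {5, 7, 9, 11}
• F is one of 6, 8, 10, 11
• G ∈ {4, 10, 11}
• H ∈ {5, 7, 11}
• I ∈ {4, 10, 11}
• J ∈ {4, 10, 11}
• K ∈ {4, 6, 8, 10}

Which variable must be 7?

D

Among the 8 variables, 9 fits only E (and all 8 values in {4, 5, 6, 7, 8, 9, 10, 11} must be used), so E = 9.
The 7 still-open variables draw from only 7 values {4, 5, 6, 7, 8, 10, 11}, so each is used; only H can be 5, hence H = 5.
Among the 6 still-open variables, 7 fits only D (and all 6 values in {4, 6, 7, 8, 10, 11} must be used), so D = 7.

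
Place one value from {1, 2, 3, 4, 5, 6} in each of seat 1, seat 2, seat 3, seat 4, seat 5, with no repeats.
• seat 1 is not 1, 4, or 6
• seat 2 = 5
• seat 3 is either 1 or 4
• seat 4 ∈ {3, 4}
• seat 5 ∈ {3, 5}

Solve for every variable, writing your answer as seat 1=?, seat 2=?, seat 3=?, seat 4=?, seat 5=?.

seat 2 has just one choice, so seat 2 = 5. So seat 1, seat 5 can't be 5.
seat 5 has just one choice, so seat 5 = 3. So seat 1, seat 4 can't be 3.
seat 1 has just one choice, so seat 1 = 2.
seat 4 has just one choice, so seat 4 = 4. So seat 3 can't be 4.
seat 3's domain is down to {1}, so seat 3 = 1.

seat 1=2, seat 2=5, seat 3=1, seat 4=4, seat 5=3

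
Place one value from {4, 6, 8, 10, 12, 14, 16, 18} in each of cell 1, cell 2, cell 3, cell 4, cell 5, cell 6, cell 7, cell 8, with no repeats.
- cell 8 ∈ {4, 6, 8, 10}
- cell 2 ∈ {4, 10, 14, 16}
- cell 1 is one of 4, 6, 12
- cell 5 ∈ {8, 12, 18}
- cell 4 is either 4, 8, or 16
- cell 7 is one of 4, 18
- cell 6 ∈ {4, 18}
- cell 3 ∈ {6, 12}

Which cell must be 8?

Among the 8 variables, 14 fits only cell 2 (and all 8 values in {4, 6, 8, 10, 12, 14, 16, 18} must be used), so cell 2 = 14.
Among the 7 still-open variables, 10 fits only cell 8 (and all 7 values in {4, 6, 8, 10, 12, 16, 18} must be used), so cell 8 = 10.
The 6 still-open variables together cover exactly {4, 6, 8, 12, 16, 18} — 6 values for 6 variables — and 16 appears only in cell 4's list, so cell 4 = 16.
The 5 still-open variables together cover exactly {4, 6, 8, 12, 18} — 5 values for 5 variables — and 8 appears only in cell 5's list, so cell 5 = 8.

cell 5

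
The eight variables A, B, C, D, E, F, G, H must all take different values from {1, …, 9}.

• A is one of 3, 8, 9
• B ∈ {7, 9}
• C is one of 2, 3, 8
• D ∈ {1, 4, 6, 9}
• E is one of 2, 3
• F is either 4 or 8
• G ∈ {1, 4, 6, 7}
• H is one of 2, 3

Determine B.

7

E and H between them cover only {2, 3} — a naked pair. Remove those values from A, C.
C's domain is down to {8}, so C = 8. So A, F can't be 8.
F's domain is down to {4}, so F = 4. Remove 4 from D, G.
That leaves A = 9. Eliminate 9 elsewhere: B, D.
So B = 7.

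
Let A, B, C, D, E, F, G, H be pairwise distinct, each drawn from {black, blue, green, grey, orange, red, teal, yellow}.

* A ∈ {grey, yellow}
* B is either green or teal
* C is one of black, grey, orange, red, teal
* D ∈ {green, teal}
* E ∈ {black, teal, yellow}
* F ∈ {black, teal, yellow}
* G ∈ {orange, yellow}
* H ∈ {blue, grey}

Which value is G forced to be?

Among the 8 variables, blue fits only H (and all 8 values in {black, blue, green, grey, orange, red, teal, yellow} must be used), so H = blue.
Among the 7 still-open variables, red fits only C (and all 7 values in {black, green, grey, orange, red, teal, yellow} must be used), so C = red.
Among the 6 still-open variables, grey fits only A (and all 6 values in {black, green, grey, orange, teal, yellow} must be used), so A = grey.
The 5 still-open variables together cover exactly {black, green, orange, teal, yellow} — 5 values for 5 variables — and orange appears only in G's list, so G = orange.

orange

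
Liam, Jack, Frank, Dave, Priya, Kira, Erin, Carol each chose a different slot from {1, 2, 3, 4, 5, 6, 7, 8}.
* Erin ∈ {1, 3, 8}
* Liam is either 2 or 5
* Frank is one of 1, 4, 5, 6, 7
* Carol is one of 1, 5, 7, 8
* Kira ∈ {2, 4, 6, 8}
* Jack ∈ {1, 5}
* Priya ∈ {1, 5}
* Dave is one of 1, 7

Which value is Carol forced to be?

8

The 8 variables draw from only 8 values {1, 2, 3, 4, 5, 6, 7, 8}, so each is used; only Erin can be 3, hence Erin = 3.
Jack and Priya between them cover only {1, 5} — a naked pair. Remove those values from Liam, Frank, Dave, Carol.
Liam's domain is down to {2}, so Liam = 2. Strike 2 from Kira.
That leaves Dave = 7. So Frank, Carol can't be 7.
So Carol = 8.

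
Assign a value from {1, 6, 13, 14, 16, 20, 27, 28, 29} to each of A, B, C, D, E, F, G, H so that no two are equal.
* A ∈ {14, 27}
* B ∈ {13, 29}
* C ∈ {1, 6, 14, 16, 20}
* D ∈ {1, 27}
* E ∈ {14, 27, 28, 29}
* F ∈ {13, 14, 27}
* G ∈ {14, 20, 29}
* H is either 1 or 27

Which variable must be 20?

G

The 2 variables D and H are confined to {1, 27}, which locks those values in; drop them from A, C, E, F.
A's domain is down to {14}, so A = 14. Remove 14 from C, E, F, G.
That leaves F = 13. Remove 13 from B.
B has just one choice, so B = 29. Remove 29 from E, G.
So 20 goes to G.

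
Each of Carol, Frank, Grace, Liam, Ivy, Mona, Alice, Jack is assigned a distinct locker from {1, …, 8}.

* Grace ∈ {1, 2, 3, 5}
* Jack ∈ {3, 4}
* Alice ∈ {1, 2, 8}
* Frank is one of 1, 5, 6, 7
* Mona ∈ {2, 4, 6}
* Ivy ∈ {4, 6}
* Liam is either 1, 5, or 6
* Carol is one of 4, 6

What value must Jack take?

The 8 variables draw from only 8 values {1, 2, 3, 4, 5, 6, 7, 8}, so each is used; only Frank can be 7, hence Frank = 7.
Among the 7 still-open variables, 8 fits only Alice (and all 7 values in {1, 2, 3, 4, 5, 6, 8} must be used), so Alice = 8.
The 2 variables Carol and Ivy are confined to {4, 6}, which locks those values in; drop them from Liam, Mona, Jack.
So Jack = 3.

3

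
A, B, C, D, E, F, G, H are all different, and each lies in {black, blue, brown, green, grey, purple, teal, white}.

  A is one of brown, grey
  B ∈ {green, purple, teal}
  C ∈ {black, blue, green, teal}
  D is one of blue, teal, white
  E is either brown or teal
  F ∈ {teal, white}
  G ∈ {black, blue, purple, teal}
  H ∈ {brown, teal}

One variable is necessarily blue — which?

D

Among the 8 variables, grey fits only A (and all 8 values in {black, blue, brown, green, grey, purple, teal, white} must be used), so A = grey.
E and H share exactly the 2 values {brown, teal}; by pigeonhole those values go to them, so strike brown, teal from B, C, D, F, G.
F's domain is down to {white}, so F = white. So D can't be white.
So blue goes to D.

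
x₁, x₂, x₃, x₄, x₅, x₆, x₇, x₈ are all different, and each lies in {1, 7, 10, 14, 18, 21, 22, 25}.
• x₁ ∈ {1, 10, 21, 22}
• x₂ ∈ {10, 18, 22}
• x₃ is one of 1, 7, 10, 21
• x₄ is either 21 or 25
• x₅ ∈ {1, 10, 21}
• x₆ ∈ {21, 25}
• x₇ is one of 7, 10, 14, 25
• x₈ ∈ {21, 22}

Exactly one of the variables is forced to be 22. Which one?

x₈

The 8 variables together cover exactly {1, 7, 10, 14, 18, 21, 22, 25} — 8 values for 8 variables — and 14 appears only in x₇'s list, so x₇ = 14.
The 7 still-open variables draw from only 7 values {1, 7, 10, 18, 21, 22, 25}, so each is used; only x₃ can be 7, hence x₃ = 7.
The 6 still-open variables together cover exactly {1, 10, 18, 21, 22, 25} — 6 values for 6 variables — and 18 appears only in x₂'s list, so x₂ = 18.
The 2 variables x₄ and x₆ are confined to {21, 25}, which locks those values in; drop them from x₁, x₅, x₈.
So 22 goes to x₈.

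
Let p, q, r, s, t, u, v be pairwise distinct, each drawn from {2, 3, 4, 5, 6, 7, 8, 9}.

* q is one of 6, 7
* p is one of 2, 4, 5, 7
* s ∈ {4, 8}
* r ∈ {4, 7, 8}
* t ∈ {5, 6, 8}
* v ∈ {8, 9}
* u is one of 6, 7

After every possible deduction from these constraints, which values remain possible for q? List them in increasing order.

6, 7

The 7 variables together cover exactly {2, 4, 5, 6, 7, 8, 9} — 7 values for 7 variables — and 2 appears only in p's list, so p = 2.
The 6 still-open variables draw from only 6 values {4, 5, 6, 7, 8, 9}, so each is used; only t can be 5, hence t = 5.
Among the 5 still-open variables, 9 fits only v (and all 5 values in {4, 6, 7, 8, 9} must be used), so v = 9.
The 2 variables q and u are confined to {6, 7}, which locks those values in; drop them from r.
No further eliminations apply; q can still be any of 6, 7.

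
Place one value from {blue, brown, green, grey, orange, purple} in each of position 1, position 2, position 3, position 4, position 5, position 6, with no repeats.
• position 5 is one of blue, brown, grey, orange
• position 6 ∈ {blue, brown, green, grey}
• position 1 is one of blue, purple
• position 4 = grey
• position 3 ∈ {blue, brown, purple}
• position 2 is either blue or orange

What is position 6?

green

position 4's domain is down to {grey}, so position 4 = grey. So position 5, position 6 can't be grey.
The 5 still-open variables draw from only 5 values {blue, brown, green, orange, purple}, so each is used; only position 6 can be green, hence position 6 = green.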